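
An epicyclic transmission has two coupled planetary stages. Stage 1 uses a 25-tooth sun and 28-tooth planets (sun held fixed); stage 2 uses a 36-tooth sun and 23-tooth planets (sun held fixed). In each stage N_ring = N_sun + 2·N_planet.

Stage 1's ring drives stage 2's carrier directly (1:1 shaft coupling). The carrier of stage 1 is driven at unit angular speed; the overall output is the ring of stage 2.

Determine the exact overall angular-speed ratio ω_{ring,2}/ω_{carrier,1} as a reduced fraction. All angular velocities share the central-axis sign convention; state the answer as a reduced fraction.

Stage 1: N_ring = 25 + 2·28 = 81
Stage 1: 25(ω_s−ω_c) = −81(ω_r−ω_c),  ω_s=0, ω_c=1
Stage 1: ω_r = 1 − (25/81)(0−1) = 106/81
  ⇒ ω_r¹/ω_c¹ = 106/81
Stage 2: N_ring = 36 + 2·23 = 82
Stage 2: 36(ω_s−ω_c) = −82(ω_r−ω_c),  ω_s=0, ω_c=1
Stage 2: ω_r = 1 − (36/82)(0−1) = 59/41
  ⇒ ω_r²/ω_c² = 59/41
Coupling ω_c² = ω_r¹ ⇒ overall = 106/81 × 59/41 = 6254/3321

6254/3321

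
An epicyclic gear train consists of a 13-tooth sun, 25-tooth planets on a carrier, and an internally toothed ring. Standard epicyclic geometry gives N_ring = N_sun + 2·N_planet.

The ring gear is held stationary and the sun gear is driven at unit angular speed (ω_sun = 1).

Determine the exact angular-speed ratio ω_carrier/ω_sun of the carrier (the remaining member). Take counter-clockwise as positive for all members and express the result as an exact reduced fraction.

N_ring = 13 + 2·25 = 63
13(ω_s−ω_c) = −63(ω_r−ω_c),  ω_r=0, ω_s=1
13(1−ω_c) = −63(0−ω_c)  ⇒  76ω_c = 13  ⇒  ω_c = 13/76
ω_c/ω_s = 13/76

13/76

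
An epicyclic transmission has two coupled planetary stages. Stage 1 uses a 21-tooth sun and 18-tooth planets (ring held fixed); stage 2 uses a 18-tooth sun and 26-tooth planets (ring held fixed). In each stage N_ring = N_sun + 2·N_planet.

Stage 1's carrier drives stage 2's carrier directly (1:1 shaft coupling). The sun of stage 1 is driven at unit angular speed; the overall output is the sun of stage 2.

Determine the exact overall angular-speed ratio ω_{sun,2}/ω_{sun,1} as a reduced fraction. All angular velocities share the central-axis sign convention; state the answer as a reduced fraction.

154/117

Stage 1: N_ring = 21 + 2·18 = 57
Stage 1: 21(ω_s−ω_c) = −57(ω_r−ω_c),  ω_r=0, ω_s=1
Stage 1: 21(1−ω_c) = −57(0−ω_c)  ⇒  78ω_c = 21  ⇒  ω_c = 7/26
  ⇒ ω_c¹/ω_s¹ = 7/26
Stage 2: N_ring = 18 + 2·26 = 70
Stage 2: 18(ω_s−ω_c) = −70(ω_r−ω_c),  ω_r=0, ω_c=1
Stage 2: ω_s = 1 − (70/18)(0−1) = 44/9
  ⇒ ω_s²/ω_c² = 44/9
Coupling ω_c² = ω_c¹ ⇒ overall = 7/26 × 44/9 = 154/117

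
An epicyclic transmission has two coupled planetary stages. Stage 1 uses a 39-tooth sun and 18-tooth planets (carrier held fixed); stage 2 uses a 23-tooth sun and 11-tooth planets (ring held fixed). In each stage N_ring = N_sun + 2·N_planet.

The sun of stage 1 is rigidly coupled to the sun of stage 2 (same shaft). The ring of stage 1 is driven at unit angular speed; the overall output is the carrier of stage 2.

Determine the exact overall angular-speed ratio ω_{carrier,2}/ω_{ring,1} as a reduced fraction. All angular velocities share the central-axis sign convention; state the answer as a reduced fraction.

Stage 1: N_ring = 39 + 2·18 = 75
Stage 1: 39(ω_s−ω_c) = −75(ω_r−ω_c),  ω_c=0, ω_r=1
Stage 1: ω_s = 0 − (75/39)(1−0) = -25/13
  ⇒ ω_s¹/ω_r¹ = -25/13
Stage 2: N_ring = 23 + 2·11 = 45
Stage 2: 23(ω_s−ω_c) = −45(ω_r−ω_c),  ω_r=0, ω_s=1
Stage 2: 23(1−ω_c) = −45(0−ω_c)  ⇒  68ω_c = 23  ⇒  ω_c = 23/68
  ⇒ ω_c²/ω_s² = 23/68
Coupling ω_s² = ω_s¹ ⇒ overall = -25/13 × 23/68 = -575/884

-575/884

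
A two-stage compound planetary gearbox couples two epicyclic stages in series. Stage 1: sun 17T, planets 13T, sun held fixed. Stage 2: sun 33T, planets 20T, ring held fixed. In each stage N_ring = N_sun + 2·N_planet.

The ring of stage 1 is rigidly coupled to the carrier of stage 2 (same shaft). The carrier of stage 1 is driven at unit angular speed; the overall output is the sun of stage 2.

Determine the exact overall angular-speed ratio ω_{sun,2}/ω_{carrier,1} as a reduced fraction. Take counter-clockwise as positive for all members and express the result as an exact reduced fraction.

Stage 1: N_ring = 17 + 2·13 = 43
Stage 1: 17(ω_s−ω_c) = −43(ω_r−ω_c),  ω_s=0, ω_c=1
Stage 1: ω_r = 1 − (17/43)(0−1) = 60/43
  ⇒ ω_r¹/ω_c¹ = 60/43
Stage 2: N_ring = 33 + 2·20 = 73
Stage 2: 33(ω_s−ω_c) = −73(ω_r−ω_c),  ω_r=0, ω_c=1
Stage 2: ω_s = 1 − (73/33)(0−1) = 106/33
  ⇒ ω_s²/ω_c² = 106/33
Coupling ω_c² = ω_r¹ ⇒ overall = 60/43 × 106/33 = 2120/473

2120/473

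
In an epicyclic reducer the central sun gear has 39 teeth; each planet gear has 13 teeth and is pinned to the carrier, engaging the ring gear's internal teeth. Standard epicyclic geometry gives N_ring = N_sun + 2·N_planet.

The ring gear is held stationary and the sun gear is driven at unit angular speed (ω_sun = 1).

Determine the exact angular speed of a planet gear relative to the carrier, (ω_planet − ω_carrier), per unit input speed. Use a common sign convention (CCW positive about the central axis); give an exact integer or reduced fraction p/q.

-15/8

N_ring = 39 + 2·13 = 65
39(ω_s−ω_c) = −65(ω_r−ω_c),  ω_r=0, ω_s=1
39(1−ω_c) = −65(0−ω_c)  ⇒  104ω_c = 39  ⇒  ω_c = 3/8
sun–planet: 39·(1−3/8) = −13·(ω_p−ω_c)  ⇒  ω_p−ω_c = −(39/13)·(5/8) = -15/8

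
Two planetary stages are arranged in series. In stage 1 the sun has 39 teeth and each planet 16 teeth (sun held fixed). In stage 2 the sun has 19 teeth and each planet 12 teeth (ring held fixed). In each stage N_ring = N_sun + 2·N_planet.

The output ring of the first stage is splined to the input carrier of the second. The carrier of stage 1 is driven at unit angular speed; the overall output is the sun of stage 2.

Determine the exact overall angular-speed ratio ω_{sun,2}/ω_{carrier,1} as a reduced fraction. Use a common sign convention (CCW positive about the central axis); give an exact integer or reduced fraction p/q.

Stage 1: N_ring = 39 + 2·16 = 71
Stage 1: 39(ω_s−ω_c) = −71(ω_r−ω_c),  ω_s=0, ω_c=1
Stage 1: ω_r = 1 − (39/71)(0−1) = 110/71
  ⇒ ω_r¹/ω_c¹ = 110/71
Stage 2: N_ring = 19 + 2·12 = 43
Stage 2: 19(ω_s−ω_c) = −43(ω_r−ω_c),  ω_r=0, ω_c=1
Stage 2: ω_s = 1 − (43/19)(0−1) = 62/19
  ⇒ ω_s²/ω_c² = 62/19
Coupling ω_c² = ω_r¹ ⇒ overall = 110/71 × 62/19 = 6820/1349

6820/1349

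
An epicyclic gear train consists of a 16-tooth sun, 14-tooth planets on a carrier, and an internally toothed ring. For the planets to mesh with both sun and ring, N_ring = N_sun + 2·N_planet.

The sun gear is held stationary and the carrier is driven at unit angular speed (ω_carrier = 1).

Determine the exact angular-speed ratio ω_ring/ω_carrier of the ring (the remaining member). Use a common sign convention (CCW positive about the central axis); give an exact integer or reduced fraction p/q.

N_ring = 16 + 2·14 = 44
16(ω_s−ω_c) = −44(ω_r−ω_c),  ω_s=0, ω_c=1
ω_r = 1 − (16/44)(0−1) = 15/11
ω_r/ω_c = 15/11

15/11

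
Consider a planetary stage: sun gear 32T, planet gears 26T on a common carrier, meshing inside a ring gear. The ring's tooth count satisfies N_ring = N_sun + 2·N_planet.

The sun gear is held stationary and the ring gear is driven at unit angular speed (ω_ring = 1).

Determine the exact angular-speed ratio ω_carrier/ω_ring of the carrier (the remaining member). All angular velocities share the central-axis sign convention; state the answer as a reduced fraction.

21/29

N_ring = 32 + 2·26 = 84
32(ω_s−ω_c) = −84(ω_r−ω_c),  ω_s=0, ω_r=1
32(0−ω_c) = −84(1−ω_c)  ⇒  116ω_c = 84  ⇒  ω_c = 21/29
ω_c/ω_r = 21/29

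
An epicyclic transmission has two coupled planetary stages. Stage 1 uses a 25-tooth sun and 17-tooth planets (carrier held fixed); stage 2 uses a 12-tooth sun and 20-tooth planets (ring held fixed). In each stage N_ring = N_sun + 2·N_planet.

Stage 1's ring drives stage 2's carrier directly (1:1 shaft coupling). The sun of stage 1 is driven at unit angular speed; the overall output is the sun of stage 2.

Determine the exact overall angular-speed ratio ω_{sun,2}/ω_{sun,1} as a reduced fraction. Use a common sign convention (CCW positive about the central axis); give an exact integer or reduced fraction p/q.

Stage 1: N_ring = 25 + 2·17 = 59
Stage 1: 25(ω_s−ω_c) = −59(ω_r−ω_c),  ω_c=0, ω_s=1
Stage 1: ω_r = 0 − (25/59)(1−0) = -25/59
  ⇒ ω_r¹/ω_s¹ = -25/59
Stage 2: N_ring = 12 + 2·20 = 52
Stage 2: 12(ω_s−ω_c) = −52(ω_r−ω_c),  ω_r=0, ω_c=1
Stage 2: ω_s = 1 − (52/12)(0−1) = 16/3
  ⇒ ω_s²/ω_c² = 16/3
Coupling ω_c² = ω_r¹ ⇒ overall = -25/59 × 16/3 = -400/177

-400/177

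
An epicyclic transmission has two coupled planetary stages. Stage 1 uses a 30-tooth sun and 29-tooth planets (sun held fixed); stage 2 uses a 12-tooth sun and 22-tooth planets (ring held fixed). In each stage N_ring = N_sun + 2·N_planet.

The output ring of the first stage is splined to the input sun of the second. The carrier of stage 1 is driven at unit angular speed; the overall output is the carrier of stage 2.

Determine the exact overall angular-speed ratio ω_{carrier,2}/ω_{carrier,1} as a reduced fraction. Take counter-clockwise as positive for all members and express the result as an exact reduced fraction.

Stage 1: N_ring = 30 + 2·29 = 88
Stage 1: 30(ω_s−ω_c) = −88(ω_r−ω_c),  ω_s=0, ω_c=1
Stage 1: ω_r = 1 − (30/88)(0−1) = 59/44
  ⇒ ω_r¹/ω_c¹ = 59/44
Stage 2: N_ring = 12 + 2·22 = 56
Stage 2: 12(ω_s−ω_c) = −56(ω_r−ω_c),  ω_r=0, ω_s=1
Stage 2: 12(1−ω_c) = −56(0−ω_c)  ⇒  68ω_c = 12  ⇒  ω_c = 3/17
  ⇒ ω_c²/ω_s² = 3/17
Coupling ω_s² = ω_r¹ ⇒ overall = 59/44 × 3/17 = 177/748

177/748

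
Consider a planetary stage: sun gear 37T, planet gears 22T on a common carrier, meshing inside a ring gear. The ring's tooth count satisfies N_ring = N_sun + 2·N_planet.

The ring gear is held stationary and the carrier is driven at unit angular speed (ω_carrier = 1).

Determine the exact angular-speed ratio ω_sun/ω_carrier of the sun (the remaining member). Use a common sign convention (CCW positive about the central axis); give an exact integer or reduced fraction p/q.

118/37

N_ring = 37 + 2·22 = 81
37(ω_s−ω_c) = −81(ω_r−ω_c),  ω_r=0, ω_c=1
ω_s = 1 − (81/37)(0−1) = 118/37
ω_s/ω_c = 118/37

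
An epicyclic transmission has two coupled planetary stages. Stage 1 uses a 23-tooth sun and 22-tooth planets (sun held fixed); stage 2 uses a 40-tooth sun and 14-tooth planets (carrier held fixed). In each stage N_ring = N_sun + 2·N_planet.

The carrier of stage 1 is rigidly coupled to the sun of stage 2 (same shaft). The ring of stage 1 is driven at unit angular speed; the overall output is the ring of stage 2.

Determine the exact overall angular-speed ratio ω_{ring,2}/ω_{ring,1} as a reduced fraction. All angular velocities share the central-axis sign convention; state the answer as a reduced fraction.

Stage 1: N_ring = 23 + 2·22 = 67
Stage 1: 23(ω_s−ω_c) = −67(ω_r−ω_c),  ω_s=0, ω_r=1
Stage 1: 23(0−ω_c) = −67(1−ω_c)  ⇒  90ω_c = 67  ⇒  ω_c = 67/90
  ⇒ ω_c¹/ω_r¹ = 67/90
Stage 2: N_ring = 40 + 2·14 = 68
Stage 2: 40(ω_s−ω_c) = −68(ω_r−ω_c),  ω_c=0, ω_s=1
Stage 2: ω_r = 0 − (40/68)(1−0) = -10/17
  ⇒ ω_r²/ω_s² = -10/17
Coupling ω_s² = ω_c¹ ⇒ overall = 67/90 × -10/17 = -67/153

-67/153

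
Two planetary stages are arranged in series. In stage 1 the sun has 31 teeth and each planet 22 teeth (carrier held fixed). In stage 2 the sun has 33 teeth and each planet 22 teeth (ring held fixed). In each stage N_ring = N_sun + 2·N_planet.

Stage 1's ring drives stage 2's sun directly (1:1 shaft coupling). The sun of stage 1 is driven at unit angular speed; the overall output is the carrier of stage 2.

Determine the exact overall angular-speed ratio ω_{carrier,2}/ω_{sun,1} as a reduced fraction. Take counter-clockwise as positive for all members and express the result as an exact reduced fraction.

Stage 1: N_ring = 31 + 2·22 = 75
Stage 1: 31(ω_s−ω_c) = −75(ω_r−ω_c),  ω_c=0, ω_s=1
Stage 1: ω_r = 0 − (31/75)(1−0) = -31/75
  ⇒ ω_r¹/ω_s¹ = -31/75
Stage 2: N_ring = 33 + 2·22 = 77
Stage 2: 33(ω_s−ω_c) = −77(ω_r−ω_c),  ω_r=0, ω_s=1
Stage 2: 33(1−ω_c) = −77(0−ω_c)  ⇒  110ω_c = 33  ⇒  ω_c = 3/10
  ⇒ ω_c²/ω_s² = 3/10
Coupling ω_s² = ω_r¹ ⇒ overall = -31/75 × 3/10 = -31/250

-31/250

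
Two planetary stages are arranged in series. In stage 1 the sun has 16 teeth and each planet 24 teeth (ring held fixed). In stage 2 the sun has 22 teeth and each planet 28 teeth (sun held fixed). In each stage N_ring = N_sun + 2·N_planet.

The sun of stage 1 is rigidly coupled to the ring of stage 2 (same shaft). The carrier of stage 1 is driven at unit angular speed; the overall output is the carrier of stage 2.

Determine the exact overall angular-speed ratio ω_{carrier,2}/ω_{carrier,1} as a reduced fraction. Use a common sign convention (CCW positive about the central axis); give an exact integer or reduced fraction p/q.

Stage 1: N_ring = 16 + 2·24 = 64
Stage 1: 16(ω_s−ω_c) = −64(ω_r−ω_c),  ω_r=0, ω_c=1
Stage 1: ω_s = 1 − (64/16)(0−1) = 5
  ⇒ ω_s¹/ω_c¹ = 5
Stage 2: N_ring = 22 + 2·28 = 78
Stage 2: 22(ω_s−ω_c) = −78(ω_r−ω_c),  ω_s=0, ω_r=1
Stage 2: 22(0−ω_c) = −78(1−ω_c)  ⇒  100ω_c = 78  ⇒  ω_c = 39/50
  ⇒ ω_c²/ω_r² = 39/50
Coupling ω_r² = ω_s¹ ⇒ overall = 5 × 39/50 = 39/10

39/10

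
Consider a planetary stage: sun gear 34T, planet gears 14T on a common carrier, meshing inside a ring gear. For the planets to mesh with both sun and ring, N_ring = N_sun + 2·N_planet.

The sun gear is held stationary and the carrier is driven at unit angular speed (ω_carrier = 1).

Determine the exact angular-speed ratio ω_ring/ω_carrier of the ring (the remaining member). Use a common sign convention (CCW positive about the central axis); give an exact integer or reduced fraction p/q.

N_ring = 34 + 2·14 = 62
34(ω_s−ω_c) = −62(ω_r−ω_c),  ω_s=0, ω_c=1
ω_r = 1 − (34/62)(0−1) = 48/31
ω_r/ω_c = 48/31

48/31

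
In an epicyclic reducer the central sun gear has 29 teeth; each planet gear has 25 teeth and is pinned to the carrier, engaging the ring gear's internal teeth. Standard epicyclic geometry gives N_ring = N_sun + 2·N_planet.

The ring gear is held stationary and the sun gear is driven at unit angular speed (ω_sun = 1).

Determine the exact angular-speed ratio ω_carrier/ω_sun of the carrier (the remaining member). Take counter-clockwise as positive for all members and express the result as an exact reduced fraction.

N_ring = 29 + 2·25 = 79
29(ω_s−ω_c) = −79(ω_r−ω_c),  ω_r=0, ω_s=1
29(1−ω_c) = −79(0−ω_c)  ⇒  108ω_c = 29  ⇒  ω_c = 29/108
ω_c/ω_s = 29/108

29/108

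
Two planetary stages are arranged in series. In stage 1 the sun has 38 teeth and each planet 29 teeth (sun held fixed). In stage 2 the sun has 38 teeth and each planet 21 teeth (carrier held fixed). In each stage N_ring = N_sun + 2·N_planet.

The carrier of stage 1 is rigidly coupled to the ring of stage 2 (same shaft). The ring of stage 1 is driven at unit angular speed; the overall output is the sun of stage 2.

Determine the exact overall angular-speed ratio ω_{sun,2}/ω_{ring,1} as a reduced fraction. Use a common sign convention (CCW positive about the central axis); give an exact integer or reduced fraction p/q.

Stage 1: N_ring = 38 + 2·29 = 96
Stage 1: 38(ω_s−ω_c) = −96(ω_r−ω_c),  ω_s=0, ω_r=1
Stage 1: 38(0−ω_c) = −96(1−ω_c)  ⇒  134ω_c = 96  ⇒  ω_c = 48/67
  ⇒ ω_c¹/ω_r¹ = 48/67
Stage 2: N_ring = 38 + 2·21 = 80
Stage 2: 38(ω_s−ω_c) = −80(ω_r−ω_c),  ω_c=0, ω_r=1
Stage 2: ω_s = 0 − (80/38)(1−0) = -40/19
  ⇒ ω_s²/ω_r² = -40/19
Coupling ω_r² = ω_c¹ ⇒ overall = 48/67 × -40/19 = -1920/1273

-1920/1273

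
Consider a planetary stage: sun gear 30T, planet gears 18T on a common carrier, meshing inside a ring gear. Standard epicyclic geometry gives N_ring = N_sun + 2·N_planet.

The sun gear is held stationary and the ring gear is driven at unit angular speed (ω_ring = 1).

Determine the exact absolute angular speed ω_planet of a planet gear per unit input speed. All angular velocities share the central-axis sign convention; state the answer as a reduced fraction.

11/6

N_ring = 30 + 2·18 = 66
30(ω_s−ω_c) = −66(ω_r−ω_c),  ω_s=0, ω_r=1
30(0−ω_c) = −66(1−ω_c)  ⇒  96ω_c = 66  ⇒  ω_c = 11/16
sun–planet: 30·(0−11/16) = −18·(ω_p−ω_c)  ⇒  ω_p−ω_c = −(30/18)·(-11/16) = 55/48
ω_p = 11/16 + 55/48 = 11/6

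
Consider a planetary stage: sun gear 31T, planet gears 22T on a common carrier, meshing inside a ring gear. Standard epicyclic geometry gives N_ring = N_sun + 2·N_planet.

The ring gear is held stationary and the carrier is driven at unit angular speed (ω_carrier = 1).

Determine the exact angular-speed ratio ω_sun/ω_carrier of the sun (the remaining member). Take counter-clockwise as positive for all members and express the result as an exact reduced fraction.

N_ring = 31 + 2·22 = 75
31(ω_s−ω_c) = −75(ω_r−ω_c),  ω_r=0, ω_c=1
ω_s = 1 − (75/31)(0−1) = 106/31
ω_s/ω_c = 106/31

106/31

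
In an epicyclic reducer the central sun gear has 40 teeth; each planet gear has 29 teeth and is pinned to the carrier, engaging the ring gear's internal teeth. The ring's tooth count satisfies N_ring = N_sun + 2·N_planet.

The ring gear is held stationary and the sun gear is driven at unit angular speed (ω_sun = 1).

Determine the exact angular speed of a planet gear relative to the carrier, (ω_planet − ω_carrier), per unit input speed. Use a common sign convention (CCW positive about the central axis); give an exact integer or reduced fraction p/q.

N_ring = 40 + 2·29 = 98
40(ω_s−ω_c) = −98(ω_r−ω_c),  ω_r=0, ω_s=1
40(1−ω_c) = −98(0−ω_c)  ⇒  138ω_c = 40  ⇒  ω_c = 20/69
sun–planet: 40·(1−20/69) = −29·(ω_p−ω_c)  ⇒  ω_p−ω_c = −(40/29)·(49/69) = -1960/2001

-1960/2001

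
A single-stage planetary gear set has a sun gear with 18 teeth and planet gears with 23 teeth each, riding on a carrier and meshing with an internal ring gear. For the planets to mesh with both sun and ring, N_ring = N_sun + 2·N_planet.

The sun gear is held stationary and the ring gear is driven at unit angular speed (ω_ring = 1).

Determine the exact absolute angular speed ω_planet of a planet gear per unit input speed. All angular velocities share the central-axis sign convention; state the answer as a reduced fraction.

N_ring = 18 + 2·23 = 64
18(ω_s−ω_c) = −64(ω_r−ω_c),  ω_s=0, ω_r=1
18(0−ω_c) = −64(1−ω_c)  ⇒  82ω_c = 64  ⇒  ω_c = 32/41
sun–planet: 18·(0−32/41) = −23·(ω_p−ω_c)  ⇒  ω_p−ω_c = −(18/23)·(-32/41) = 576/943
ω_p = 32/41 + 576/943 = 32/23

32/23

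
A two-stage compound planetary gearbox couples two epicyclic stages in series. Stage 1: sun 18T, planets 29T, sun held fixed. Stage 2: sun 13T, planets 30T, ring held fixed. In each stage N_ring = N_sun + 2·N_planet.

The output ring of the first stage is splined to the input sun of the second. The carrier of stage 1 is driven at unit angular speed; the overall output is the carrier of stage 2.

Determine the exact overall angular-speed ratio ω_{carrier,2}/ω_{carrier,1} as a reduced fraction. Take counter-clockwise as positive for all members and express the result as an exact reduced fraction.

Stage 1: N_ring = 18 + 2·29 = 76
Stage 1: 18(ω_s−ω_c) = −76(ω_r−ω_c),  ω_s=0, ω_c=1
Stage 1: ω_r = 1 − (18/76)(0−1) = 47/38
  ⇒ ω_r¹/ω_c¹ = 47/38
Stage 2: N_ring = 13 + 2·30 = 73
Stage 2: 13(ω_s−ω_c) = −73(ω_r−ω_c),  ω_r=0, ω_s=1
Stage 2: 13(1−ω_c) = −73(0−ω_c)  ⇒  86ω_c = 13  ⇒  ω_c = 13/86
  ⇒ ω_c²/ω_s² = 13/86
Coupling ω_s² = ω_r¹ ⇒ overall = 47/38 × 13/86 = 611/3268

611/3268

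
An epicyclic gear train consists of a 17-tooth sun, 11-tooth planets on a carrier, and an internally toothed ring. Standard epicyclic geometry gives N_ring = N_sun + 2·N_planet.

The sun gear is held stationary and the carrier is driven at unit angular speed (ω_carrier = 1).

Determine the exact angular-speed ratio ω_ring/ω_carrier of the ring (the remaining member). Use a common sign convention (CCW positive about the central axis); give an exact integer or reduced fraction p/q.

N_ring = 17 + 2·11 = 39
17(ω_s−ω_c) = −39(ω_r−ω_c),  ω_s=0, ω_c=1
ω_r = 1 − (17/39)(0−1) = 56/39
ω_r/ω_c = 56/39

56/39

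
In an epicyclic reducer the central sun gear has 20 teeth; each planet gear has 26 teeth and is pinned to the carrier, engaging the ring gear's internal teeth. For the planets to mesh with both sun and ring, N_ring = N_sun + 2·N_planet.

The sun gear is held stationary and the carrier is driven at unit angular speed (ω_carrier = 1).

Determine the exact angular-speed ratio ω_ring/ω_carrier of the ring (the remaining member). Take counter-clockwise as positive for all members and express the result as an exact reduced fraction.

23/18

N_ring = 20 + 2·26 = 72
20(ω_s−ω_c) = −72(ω_r−ω_c),  ω_s=0, ω_c=1
ω_r = 1 − (20/72)(0−1) = 23/18
ω_r/ω_c = 23/18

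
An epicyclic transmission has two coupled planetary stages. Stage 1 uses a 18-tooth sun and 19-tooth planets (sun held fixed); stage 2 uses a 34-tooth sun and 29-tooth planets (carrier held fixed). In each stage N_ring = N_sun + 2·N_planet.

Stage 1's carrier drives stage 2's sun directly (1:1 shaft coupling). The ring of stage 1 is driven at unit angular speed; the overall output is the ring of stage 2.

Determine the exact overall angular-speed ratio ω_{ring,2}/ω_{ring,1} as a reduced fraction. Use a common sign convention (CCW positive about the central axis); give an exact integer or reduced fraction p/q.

Stage 1: N_ring = 18 + 2·19 = 56
Stage 1: 18(ω_s−ω_c) = −56(ω_r−ω_c),  ω_s=0, ω_r=1
Stage 1: 18(0−ω_c) = −56(1−ω_c)  ⇒  74ω_c = 56  ⇒  ω_c = 28/37
  ⇒ ω_c¹/ω_r¹ = 28/37
Stage 2: N_ring = 34 + 2·29 = 92
Stage 2: 34(ω_s−ω_c) = −92(ω_r−ω_c),  ω_c=0, ω_s=1
Stage 2: ω_r = 0 − (34/92)(1−0) = -17/46
  ⇒ ω_r²/ω_s² = -17/46
Coupling ω_s² = ω_c¹ ⇒ overall = 28/37 × -17/46 = -238/851

-238/851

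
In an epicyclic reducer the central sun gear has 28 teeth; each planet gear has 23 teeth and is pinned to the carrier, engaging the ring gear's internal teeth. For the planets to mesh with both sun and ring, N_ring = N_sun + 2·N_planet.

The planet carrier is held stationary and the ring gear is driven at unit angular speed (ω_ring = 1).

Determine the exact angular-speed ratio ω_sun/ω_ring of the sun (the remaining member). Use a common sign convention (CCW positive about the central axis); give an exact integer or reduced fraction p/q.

-37/14

N_ring = 28 + 2·23 = 74
28(ω_s−ω_c) = −74(ω_r−ω_c),  ω_c=0, ω_r=1
ω_s = 0 − (74/28)(1−0) = -37/14
ω_s/ω_r = -37/14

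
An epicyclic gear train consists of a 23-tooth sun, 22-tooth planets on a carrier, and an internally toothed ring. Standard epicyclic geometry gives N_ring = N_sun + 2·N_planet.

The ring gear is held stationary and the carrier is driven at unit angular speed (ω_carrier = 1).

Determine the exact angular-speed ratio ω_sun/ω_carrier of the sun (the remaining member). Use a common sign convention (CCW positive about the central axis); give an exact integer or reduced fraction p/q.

N_ring = 23 + 2·22 = 67
23(ω_s−ω_c) = −67(ω_r−ω_c),  ω_r=0, ω_c=1
ω_s = 1 − (67/23)(0−1) = 90/23
ω_s/ω_c = 90/23

90/23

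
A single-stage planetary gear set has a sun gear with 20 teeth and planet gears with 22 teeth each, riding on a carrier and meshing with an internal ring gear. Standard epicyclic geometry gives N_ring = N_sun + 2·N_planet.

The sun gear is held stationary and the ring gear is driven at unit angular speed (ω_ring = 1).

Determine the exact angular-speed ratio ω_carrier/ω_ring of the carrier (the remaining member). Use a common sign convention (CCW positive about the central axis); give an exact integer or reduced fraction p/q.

N_ring = 20 + 2·22 = 64
20(ω_s−ω_c) = −64(ω_r−ω_c),  ω_s=0, ω_r=1
20(0−ω_c) = −64(1−ω_c)  ⇒  84ω_c = 64  ⇒  ω_c = 16/21
ω_c/ω_r = 16/21

16/21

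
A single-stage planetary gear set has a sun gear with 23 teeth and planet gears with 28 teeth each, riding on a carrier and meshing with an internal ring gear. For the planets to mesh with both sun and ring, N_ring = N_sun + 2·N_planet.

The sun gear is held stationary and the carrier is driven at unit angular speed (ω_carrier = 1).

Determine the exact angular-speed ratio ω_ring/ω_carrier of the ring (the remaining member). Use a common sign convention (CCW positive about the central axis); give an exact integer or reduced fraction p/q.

102/79

N_ring = 23 + 2·28 = 79
23(ω_s−ω_c) = −79(ω_r−ω_c),  ω_s=0, ω_c=1
ω_r = 1 − (23/79)(0−1) = 102/79
ω_r/ω_c = 102/79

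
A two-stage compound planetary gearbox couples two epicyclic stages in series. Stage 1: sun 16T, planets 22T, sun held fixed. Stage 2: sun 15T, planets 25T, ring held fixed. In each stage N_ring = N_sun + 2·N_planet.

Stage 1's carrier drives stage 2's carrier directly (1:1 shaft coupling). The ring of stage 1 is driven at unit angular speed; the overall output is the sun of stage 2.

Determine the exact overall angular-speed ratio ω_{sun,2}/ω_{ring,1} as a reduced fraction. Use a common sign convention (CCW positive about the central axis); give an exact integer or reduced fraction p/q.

80/19

Stage 1: N_ring = 16 + 2·22 = 60
Stage 1: 16(ω_s−ω_c) = −60(ω_r−ω_c),  ω_s=0, ω_r=1
Stage 1: 16(0−ω_c) = −60(1−ω_c)  ⇒  76ω_c = 60  ⇒  ω_c = 15/19
  ⇒ ω_c¹/ω_r¹ = 15/19
Stage 2: N_ring = 15 + 2·25 = 65
Stage 2: 15(ω_s−ω_c) = −65(ω_r−ω_c),  ω_r=0, ω_c=1
Stage 2: ω_s = 1 − (65/15)(0−1) = 16/3
  ⇒ ω_s²/ω_c² = 16/3
Coupling ω_c² = ω_c¹ ⇒ overall = 15/19 × 16/3 = 80/19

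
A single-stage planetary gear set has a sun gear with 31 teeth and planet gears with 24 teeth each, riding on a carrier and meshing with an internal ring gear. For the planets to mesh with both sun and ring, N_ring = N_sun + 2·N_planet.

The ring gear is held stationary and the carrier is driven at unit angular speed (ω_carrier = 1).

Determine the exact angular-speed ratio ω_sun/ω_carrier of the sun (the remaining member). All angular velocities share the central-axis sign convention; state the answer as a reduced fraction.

N_ring = 31 + 2·24 = 79
31(ω_s−ω_c) = −79(ω_r−ω_c),  ω_r=0, ω_c=1
ω_s = 1 − (79/31)(0−1) = 110/31
ω_s/ω_c = 110/31

110/31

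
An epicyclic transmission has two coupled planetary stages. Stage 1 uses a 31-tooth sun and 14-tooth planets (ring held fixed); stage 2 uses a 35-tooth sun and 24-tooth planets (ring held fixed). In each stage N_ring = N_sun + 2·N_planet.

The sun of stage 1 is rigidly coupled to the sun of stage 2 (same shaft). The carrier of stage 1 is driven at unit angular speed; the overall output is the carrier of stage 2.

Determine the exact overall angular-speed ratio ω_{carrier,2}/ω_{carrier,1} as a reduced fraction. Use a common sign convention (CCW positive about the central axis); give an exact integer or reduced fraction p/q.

Stage 1: N_ring = 31 + 2·14 = 59
Stage 1: 31(ω_s−ω_c) = −59(ω_r−ω_c),  ω_r=0, ω_c=1
Stage 1: ω_s = 1 − (59/31)(0−1) = 90/31
  ⇒ ω_s¹/ω_c¹ = 90/31
Stage 2: N_ring = 35 + 2·24 = 83
Stage 2: 35(ω_s−ω_c) = −83(ω_r−ω_c),  ω_r=0, ω_s=1
Stage 2: 35(1−ω_c) = −83(0−ω_c)  ⇒  118ω_c = 35  ⇒  ω_c = 35/118
  ⇒ ω_c²/ω_s² = 35/118
Coupling ω_s² = ω_s¹ ⇒ overall = 90/31 × 35/118 = 1575/1829

1575/1829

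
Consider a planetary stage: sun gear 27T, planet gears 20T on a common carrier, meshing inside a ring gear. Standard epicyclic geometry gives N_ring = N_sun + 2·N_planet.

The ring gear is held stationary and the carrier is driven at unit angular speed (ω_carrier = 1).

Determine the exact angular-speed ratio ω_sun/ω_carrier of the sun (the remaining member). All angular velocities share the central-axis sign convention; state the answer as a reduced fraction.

94/27

N_ring = 27 + 2·20 = 67
27(ω_s−ω_c) = −67(ω_r−ω_c),  ω_r=0, ω_c=1
ω_s = 1 − (67/27)(0−1) = 94/27
ω_s/ω_c = 94/27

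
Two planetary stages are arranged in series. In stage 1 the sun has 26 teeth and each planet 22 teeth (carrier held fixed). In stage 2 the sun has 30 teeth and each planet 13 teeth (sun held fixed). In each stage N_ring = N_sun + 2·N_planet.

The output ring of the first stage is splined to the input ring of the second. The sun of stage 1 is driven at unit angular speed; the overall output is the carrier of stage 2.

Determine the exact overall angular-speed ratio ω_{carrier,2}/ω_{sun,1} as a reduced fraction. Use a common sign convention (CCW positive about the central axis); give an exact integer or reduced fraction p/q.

Stage 1: N_ring = 26 + 2·22 = 70
Stage 1: 26(ω_s−ω_c) = −70(ω_r−ω_c),  ω_c=0, ω_s=1
Stage 1: ω_r = 0 − (26/70)(1−0) = -13/35
  ⇒ ω_r¹/ω_s¹ = -13/35
Stage 2: N_ring = 30 + 2·13 = 56
Stage 2: 30(ω_s−ω_c) = −56(ω_r−ω_c),  ω_s=0, ω_r=1
Stage 2: 30(0−ω_c) = −56(1−ω_c)  ⇒  86ω_c = 56  ⇒  ω_c = 28/43
  ⇒ ω_c²/ω_r² = 28/43
Coupling ω_r² = ω_r¹ ⇒ overall = -13/35 × 28/43 = -52/215

-52/215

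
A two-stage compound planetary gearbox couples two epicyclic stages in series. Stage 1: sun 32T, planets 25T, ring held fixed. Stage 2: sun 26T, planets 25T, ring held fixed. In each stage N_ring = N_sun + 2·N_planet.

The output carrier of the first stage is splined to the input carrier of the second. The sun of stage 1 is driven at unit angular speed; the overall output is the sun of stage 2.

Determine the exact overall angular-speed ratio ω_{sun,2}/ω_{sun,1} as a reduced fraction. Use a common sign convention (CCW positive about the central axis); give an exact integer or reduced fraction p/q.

272/247

Stage 1: N_ring = 32 + 2·25 = 82
Stage 1: 32(ω_s−ω_c) = −82(ω_r−ω_c),  ω_r=0, ω_s=1
Stage 1: 32(1−ω_c) = −82(0−ω_c)  ⇒  114ω_c = 32  ⇒  ω_c = 16/57
  ⇒ ω_c¹/ω_s¹ = 16/57
Stage 2: N_ring = 26 + 2·25 = 76
Stage 2: 26(ω_s−ω_c) = −76(ω_r−ω_c),  ω_r=0, ω_c=1
Stage 2: ω_s = 1 − (76/26)(0−1) = 51/13
  ⇒ ω_s²/ω_c² = 51/13
Coupling ω_c² = ω_c¹ ⇒ overall = 16/57 × 51/13 = 272/247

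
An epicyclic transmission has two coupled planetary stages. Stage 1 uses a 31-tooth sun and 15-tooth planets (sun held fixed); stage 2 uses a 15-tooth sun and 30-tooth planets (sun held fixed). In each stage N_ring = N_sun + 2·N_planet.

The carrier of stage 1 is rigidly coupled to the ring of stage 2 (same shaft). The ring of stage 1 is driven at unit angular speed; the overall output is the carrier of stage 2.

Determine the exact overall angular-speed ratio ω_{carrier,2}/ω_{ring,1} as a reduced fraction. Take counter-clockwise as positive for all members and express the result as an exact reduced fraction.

305/552

Stage 1: N_ring = 31 + 2·15 = 61
Stage 1: 31(ω_s−ω_c) = −61(ω_r−ω_c),  ω_s=0, ω_r=1
Stage 1: 31(0−ω_c) = −61(1−ω_c)  ⇒  92ω_c = 61  ⇒  ω_c = 61/92
  ⇒ ω_c¹/ω_r¹ = 61/92
Stage 2: N_ring = 15 + 2·30 = 75
Stage 2: 15(ω_s−ω_c) = −75(ω_r−ω_c),  ω_s=0, ω_r=1
Stage 2: 15(0−ω_c) = −75(1−ω_c)  ⇒  90ω_c = 75  ⇒  ω_c = 5/6
  ⇒ ω_c²/ω_r² = 5/6
Coupling ω_r² = ω_c¹ ⇒ overall = 61/92 × 5/6 = 305/552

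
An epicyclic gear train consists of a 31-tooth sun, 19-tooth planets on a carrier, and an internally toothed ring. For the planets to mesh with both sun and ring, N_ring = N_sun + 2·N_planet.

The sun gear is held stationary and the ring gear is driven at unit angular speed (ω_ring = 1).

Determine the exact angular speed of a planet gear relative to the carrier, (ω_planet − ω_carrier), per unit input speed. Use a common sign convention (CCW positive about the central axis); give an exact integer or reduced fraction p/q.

2139/1900

N_ring = 31 + 2·19 = 69
31(ω_s−ω_c) = −69(ω_r−ω_c),  ω_s=0, ω_r=1
31(0−ω_c) = −69(1−ω_c)  ⇒  100ω_c = 69  ⇒  ω_c = 69/100
sun–planet: 31·(0−69/100) = −19·(ω_p−ω_c)  ⇒  ω_p−ω_c = −(31/19)·(-69/100) = 2139/1900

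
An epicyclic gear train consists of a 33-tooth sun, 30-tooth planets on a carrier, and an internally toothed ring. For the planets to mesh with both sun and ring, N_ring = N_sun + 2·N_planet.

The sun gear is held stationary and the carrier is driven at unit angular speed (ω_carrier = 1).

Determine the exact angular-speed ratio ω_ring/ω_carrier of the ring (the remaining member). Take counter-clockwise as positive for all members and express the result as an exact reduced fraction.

N_ring = 33 + 2·30 = 93
33(ω_s−ω_c) = −93(ω_r−ω_c),  ω_s=0, ω_c=1
ω_r = 1 − (33/93)(0−1) = 42/31
ω_r/ω_c = 42/31

42/31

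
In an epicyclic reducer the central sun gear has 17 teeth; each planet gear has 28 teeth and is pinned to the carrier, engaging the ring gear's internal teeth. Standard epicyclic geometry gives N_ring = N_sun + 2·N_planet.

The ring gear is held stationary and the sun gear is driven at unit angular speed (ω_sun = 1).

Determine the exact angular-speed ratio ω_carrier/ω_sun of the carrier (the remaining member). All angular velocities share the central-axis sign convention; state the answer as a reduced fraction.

17/90

N_ring = 17 + 2·28 = 73
17(ω_s−ω_c) = −73(ω_r−ω_c),  ω_r=0, ω_s=1
17(1−ω_c) = −73(0−ω_c)  ⇒  90ω_c = 17  ⇒  ω_c = 17/90
ω_c/ω_s = 17/90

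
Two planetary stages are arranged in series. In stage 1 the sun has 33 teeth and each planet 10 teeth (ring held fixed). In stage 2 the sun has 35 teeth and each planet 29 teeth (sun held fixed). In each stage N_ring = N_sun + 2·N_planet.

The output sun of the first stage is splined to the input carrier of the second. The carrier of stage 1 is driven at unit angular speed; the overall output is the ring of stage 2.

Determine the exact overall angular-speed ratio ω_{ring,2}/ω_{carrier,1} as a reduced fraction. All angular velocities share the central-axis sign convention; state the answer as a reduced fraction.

11008/3069

Stage 1: N_ring = 33 + 2·10 = 53
Stage 1: 33(ω_s−ω_c) = −53(ω_r−ω_c),  ω_r=0, ω_c=1
Stage 1: ω_s = 1 − (53/33)(0−1) = 86/33
  ⇒ ω_s¹/ω_c¹ = 86/33
Stage 2: N_ring = 35 + 2·29 = 93
Stage 2: 35(ω_s−ω_c) = −93(ω_r−ω_c),  ω_s=0, ω_c=1
Stage 2: ω_r = 1 − (35/93)(0−1) = 128/93
  ⇒ ω_r²/ω_c² = 128/93
Coupling ω_c² = ω_s¹ ⇒ overall = 86/33 × 128/93 = 11008/3069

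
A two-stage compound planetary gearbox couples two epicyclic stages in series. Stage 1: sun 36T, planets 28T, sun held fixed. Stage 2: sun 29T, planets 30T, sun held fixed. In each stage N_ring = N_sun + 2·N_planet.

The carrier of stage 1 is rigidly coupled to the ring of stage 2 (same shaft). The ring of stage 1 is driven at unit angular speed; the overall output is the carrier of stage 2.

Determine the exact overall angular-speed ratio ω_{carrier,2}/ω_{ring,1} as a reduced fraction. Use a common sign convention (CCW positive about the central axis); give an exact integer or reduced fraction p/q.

Stage 1: N_ring = 36 + 2·28 = 92
Stage 1: 36(ω_s−ω_c) = −92(ω_r−ω_c),  ω_s=0, ω_r=1
Stage 1: 36(0−ω_c) = −92(1−ω_c)  ⇒  128ω_c = 92  ⇒  ω_c = 23/32
  ⇒ ω_c¹/ω_r¹ = 23/32
Stage 2: N_ring = 29 + 2·30 = 89
Stage 2: 29(ω_s−ω_c) = −89(ω_r−ω_c),  ω_s=0, ω_r=1
Stage 2: 29(0−ω_c) = −89(1−ω_c)  ⇒  118ω_c = 89  ⇒  ω_c = 89/118
  ⇒ ω_c²/ω_r² = 89/118
Coupling ω_r² = ω_c¹ ⇒ overall = 23/32 × 89/118 = 2047/3776

2047/3776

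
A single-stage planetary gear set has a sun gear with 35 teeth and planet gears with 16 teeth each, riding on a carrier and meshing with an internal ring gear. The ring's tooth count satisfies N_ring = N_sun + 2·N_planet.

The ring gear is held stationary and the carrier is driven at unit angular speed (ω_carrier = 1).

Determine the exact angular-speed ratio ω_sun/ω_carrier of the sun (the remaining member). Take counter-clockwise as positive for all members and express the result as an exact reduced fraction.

102/35

N_ring = 35 + 2·16 = 67
35(ω_s−ω_c) = −67(ω_r−ω_c),  ω_r=0, ω_c=1
ω_s = 1 − (67/35)(0−1) = 102/35
ω_s/ω_c = 102/35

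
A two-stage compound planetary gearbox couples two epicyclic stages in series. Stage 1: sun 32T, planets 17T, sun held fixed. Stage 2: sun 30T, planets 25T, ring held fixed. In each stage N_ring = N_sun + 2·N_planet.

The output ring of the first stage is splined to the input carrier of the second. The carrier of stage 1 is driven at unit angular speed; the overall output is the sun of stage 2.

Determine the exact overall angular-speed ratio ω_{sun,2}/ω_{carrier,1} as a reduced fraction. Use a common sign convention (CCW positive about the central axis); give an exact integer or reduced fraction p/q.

49/9

Stage 1: N_ring = 32 + 2·17 = 66
Stage 1: 32(ω_s−ω_c) = −66(ω_r−ω_c),  ω_s=0, ω_c=1
Stage 1: ω_r = 1 − (32/66)(0−1) = 49/33
  ⇒ ω_r¹/ω_c¹ = 49/33
Stage 2: N_ring = 30 + 2·25 = 80
Stage 2: 30(ω_s−ω_c) = −80(ω_r−ω_c),  ω_r=0, ω_c=1
Stage 2: ω_s = 1 − (80/30)(0−1) = 11/3
  ⇒ ω_s²/ω_c² = 11/3
Coupling ω_c² = ω_r¹ ⇒ overall = 49/33 × 11/3 = 49/9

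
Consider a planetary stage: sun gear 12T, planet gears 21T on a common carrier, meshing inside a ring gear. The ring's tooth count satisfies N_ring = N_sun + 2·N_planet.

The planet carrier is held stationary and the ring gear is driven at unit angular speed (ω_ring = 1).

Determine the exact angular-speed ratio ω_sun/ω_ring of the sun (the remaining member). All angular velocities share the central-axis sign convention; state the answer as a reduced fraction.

N_ring = 12 + 2·21 = 54
12(ω_s−ω_c) = −54(ω_r−ω_c),  ω_c=0, ω_r=1
ω_s = 0 − (54/12)(1−0) = -9/2
ω_s/ω_r = -9/2

-9/2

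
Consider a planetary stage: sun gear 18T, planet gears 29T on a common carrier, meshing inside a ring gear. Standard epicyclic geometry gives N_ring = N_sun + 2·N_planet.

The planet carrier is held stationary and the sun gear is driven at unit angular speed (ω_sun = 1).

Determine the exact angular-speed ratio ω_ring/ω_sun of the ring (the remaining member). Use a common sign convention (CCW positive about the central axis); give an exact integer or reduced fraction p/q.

N_ring = 18 + 2·29 = 76
18(ω_s−ω_c) = −76(ω_r−ω_c),  ω_c=0, ω_s=1
ω_r = 0 − (18/76)(1−0) = -9/38
ω_r/ω_s = -9/38

-9/38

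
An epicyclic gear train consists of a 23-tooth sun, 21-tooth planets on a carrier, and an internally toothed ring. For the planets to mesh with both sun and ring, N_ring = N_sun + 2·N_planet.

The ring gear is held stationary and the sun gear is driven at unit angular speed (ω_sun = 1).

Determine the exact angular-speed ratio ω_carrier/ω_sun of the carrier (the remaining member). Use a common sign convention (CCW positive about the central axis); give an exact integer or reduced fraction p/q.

23/88

N_ring = 23 + 2·21 = 65
23(ω_s−ω_c) = −65(ω_r−ω_c),  ω_r=0, ω_s=1
23(1−ω_c) = −65(0−ω_c)  ⇒  88ω_c = 23  ⇒  ω_c = 23/88
ω_c/ω_s = 23/88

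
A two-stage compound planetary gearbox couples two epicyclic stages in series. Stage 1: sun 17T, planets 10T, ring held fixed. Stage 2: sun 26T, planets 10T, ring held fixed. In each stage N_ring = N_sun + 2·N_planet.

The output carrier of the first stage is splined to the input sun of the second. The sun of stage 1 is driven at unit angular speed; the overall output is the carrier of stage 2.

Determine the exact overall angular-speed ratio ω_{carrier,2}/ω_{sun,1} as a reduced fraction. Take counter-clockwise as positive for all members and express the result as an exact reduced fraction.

221/1944

Stage 1: N_ring = 17 + 2·10 = 37
Stage 1: 17(ω_s−ω_c) = −37(ω_r−ω_c),  ω_r=0, ω_s=1
Stage 1: 17(1−ω_c) = −37(0−ω_c)  ⇒  54ω_c = 17  ⇒  ω_c = 17/54
  ⇒ ω_c¹/ω_s¹ = 17/54
Stage 2: N_ring = 26 + 2·10 = 46
Stage 2: 26(ω_s−ω_c) = −46(ω_r−ω_c),  ω_r=0, ω_s=1
Stage 2: 26(1−ω_c) = −46(0−ω_c)  ⇒  72ω_c = 26  ⇒  ω_c = 13/36
  ⇒ ω_c²/ω_s² = 13/36
Coupling ω_s² = ω_c¹ ⇒ overall = 17/54 × 13/36 = 221/1944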